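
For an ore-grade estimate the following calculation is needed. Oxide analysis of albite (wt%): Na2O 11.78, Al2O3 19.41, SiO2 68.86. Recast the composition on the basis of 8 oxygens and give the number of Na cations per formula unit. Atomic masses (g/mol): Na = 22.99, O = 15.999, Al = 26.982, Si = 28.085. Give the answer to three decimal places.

0.996 Na apfu

11.78 wt% Na2O ÷ 61.979 g/mol = 0.19006 mol, giving 0.38012 Na and 0.19006 O.
19.41 wt% Al2O3 ÷ 101.961 g/mol = 0.19037 mol, giving 0.38074 Al and 0.57111 O.
68.86 wt% SiO2 ÷ 60.083 g/mol = 1.14608 mol, giving 1.14608 Si and 2.29216 O.
Oxygen sums to 3.05333; scaling by 8/3.05333 = 2.62009 puts the formula on 8 O.
Na: 0.38012 × 2.62009 = 0.996 atoms per formula unit.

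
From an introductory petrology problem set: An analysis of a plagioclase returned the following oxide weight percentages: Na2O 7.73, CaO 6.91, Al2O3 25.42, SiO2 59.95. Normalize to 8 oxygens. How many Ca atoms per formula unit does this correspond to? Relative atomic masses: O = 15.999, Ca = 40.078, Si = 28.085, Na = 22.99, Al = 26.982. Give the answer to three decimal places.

Na2O: 7.73/61.979 = 0.12472 mol → 0.24944 mol Na, 0.12472 mol O.
CaO: 6.91/56.077 = 0.12322 mol → 0.12322 mol Ca, 0.12322 mol O.
Al2O3: 25.42/101.961 = 0.24931 mol → 0.49862 mol Al, 0.74793 mol O.
SiO2: 59.95/60.083 = 0.99779 mol → 0.99779 mol Si, 1.99558 mol O.
Total oxygen = 2.99145 mol. Normalization factor = 8/2.99145 = 2.67429.
Ca per 8 O = 0.12322 × 2.67429 = 0.330.

0.330 Ca apfu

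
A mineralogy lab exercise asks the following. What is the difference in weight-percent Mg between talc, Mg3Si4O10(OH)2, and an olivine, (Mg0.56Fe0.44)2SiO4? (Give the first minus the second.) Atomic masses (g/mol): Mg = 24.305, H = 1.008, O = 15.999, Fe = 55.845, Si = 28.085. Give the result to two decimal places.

3.07 percentage points

Mg in Mg3Si4O10(OH)2: molar mass 379.259 g/mol; 3×24.305 = 72.915 g → 19.23 wt%.
Mg in (Mg0.56Fe0.44)2SiO4: molar mass 168.446 g/mol; 1.12×24.305 = 27.222 g → 16.16 wt%.
Difference = 19.23 − 16.16 = 3.07 percentage points.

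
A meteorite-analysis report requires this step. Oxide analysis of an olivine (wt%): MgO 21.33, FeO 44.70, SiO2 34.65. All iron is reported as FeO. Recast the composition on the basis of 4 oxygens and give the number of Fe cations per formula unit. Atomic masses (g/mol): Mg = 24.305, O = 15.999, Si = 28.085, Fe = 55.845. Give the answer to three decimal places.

1.080 Fe apfu

MgO (M=40.304): mol = 0.52923; Mg = 0.52923, O = 0.52923.
FeO (M=71.844): mol = 0.62218; Fe = 0.62218, O = 0.62218.
SiO2 (M=60.083): mol = 0.57670; Si = 0.57670, O = 1.15340.
ΣO = 2.30481; factor = 4/ΣO = 1.73550.
Fe apfu = 0.62218 × 1.73550 = 1.080.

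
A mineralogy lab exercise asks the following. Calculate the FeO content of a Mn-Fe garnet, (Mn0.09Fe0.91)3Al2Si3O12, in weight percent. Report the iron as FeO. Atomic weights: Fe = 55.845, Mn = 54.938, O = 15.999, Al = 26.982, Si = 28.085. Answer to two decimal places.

39.42 wt%

M((Mn0.09Fe0.91)3Al2Si3O12) = 497.497 g/mol; M(FeO) = 71.844 g/mol.
Moles FeO per formula unit = 2.73 Fe ÷ 1 = 2.7300.
FeO fraction = (2.7300 × 71.844) / 497.497 = 196.134/497.497 = 0.3942.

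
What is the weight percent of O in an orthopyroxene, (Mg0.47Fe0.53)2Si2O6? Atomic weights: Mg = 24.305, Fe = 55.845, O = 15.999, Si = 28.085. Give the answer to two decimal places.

M((Mg0.47Fe0.53)2Si2O6) = 234.206 g/mol.
O contributes 6 × 15.999 = 95.994 g per mole.
95.994/234.206 = 0.4099 → 40.99%.

40.99 weight percent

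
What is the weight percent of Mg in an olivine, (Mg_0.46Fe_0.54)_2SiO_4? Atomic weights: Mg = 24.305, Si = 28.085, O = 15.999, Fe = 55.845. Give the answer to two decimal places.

Molar mass of (Mg_0.46Fe_0.54)_2SiO_4: 0.92×24.305 + 1.08×55.845 + 1×28.085 + 4×15.999 = 174.754 g/mol.
Mass of Mg per formula unit: 0.92 × 24.305 = 22.361 g.
Weight fraction Mg = 22.361 / 174.754 = 0.1280.

12.80 mass %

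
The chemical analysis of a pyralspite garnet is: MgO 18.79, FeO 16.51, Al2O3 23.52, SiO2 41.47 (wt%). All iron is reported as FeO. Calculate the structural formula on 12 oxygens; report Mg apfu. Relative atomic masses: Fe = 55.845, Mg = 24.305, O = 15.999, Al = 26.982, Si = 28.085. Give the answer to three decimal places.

18.79 wt% MgO ÷ 40.304 g/mol = 0.46621 mol, giving 0.46621 Mg and 0.46621 O.
16.51 wt% FeO ÷ 71.844 g/mol = 0.22980 mol, giving 0.22980 Fe and 0.22980 O.
23.52 wt% Al2O3 ÷ 101.961 g/mol = 0.23068 mol, giving 0.46136 Al and 0.69204 O.
41.47 wt% SiO2 ÷ 60.083 g/mol = 0.69021 mol, giving 0.69021 Si and 1.38042 O.
Oxygen sums to 2.76847; scaling by 12/2.76847 = 4.33452 puts the formula on 12 O.
Mg: 0.46621 × 4.33452 = 2.021 atoms per formula unit.

2.021 Mg apfu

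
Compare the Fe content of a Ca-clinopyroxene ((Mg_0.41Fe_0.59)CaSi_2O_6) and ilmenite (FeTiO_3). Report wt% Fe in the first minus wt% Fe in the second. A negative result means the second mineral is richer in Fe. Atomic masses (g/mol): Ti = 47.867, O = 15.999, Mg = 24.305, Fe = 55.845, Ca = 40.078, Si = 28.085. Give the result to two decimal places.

First mineral: 32.949 g Fe in 235.156 g formula = 14.01 wt% Fe.
Second mineral: 55.845 g Fe in 151.709 g formula = 36.81 wt% Fe.
14.01% − 36.81% gives a difference of -22.80 percentage points.

-22.80 percentage points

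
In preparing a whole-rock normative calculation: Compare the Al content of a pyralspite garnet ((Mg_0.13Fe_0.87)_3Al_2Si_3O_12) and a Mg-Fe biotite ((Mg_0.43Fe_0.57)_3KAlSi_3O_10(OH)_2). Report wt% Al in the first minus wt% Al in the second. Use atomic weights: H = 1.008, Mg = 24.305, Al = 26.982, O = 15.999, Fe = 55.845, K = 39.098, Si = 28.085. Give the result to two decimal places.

5.39 percentage points

Al in (Mg_0.13Fe_0.87)_3Al_2Si_3O_12: molar mass 485.441 g/mol; 2×26.982 = 53.964 g → 11.12 wt%.
Al in (Mg_0.43Fe_0.57)_3KAlSi_3O_10(OH)_2: molar mass 471.187 g/mol; 1×26.982 = 26.982 g → 5.73 wt%.
Difference = 11.12 − 5.73 = 5.39 percentage points.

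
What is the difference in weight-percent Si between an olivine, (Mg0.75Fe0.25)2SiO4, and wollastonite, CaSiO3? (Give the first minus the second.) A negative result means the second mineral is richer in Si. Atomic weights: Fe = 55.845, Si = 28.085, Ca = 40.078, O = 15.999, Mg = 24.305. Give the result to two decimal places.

First mineral: 28.085 g Si in 156.461 g formula = 17.95 wt% Si.
Second mineral: 28.085 g Si in 116.160 g formula = 24.18 wt% Si.
17.95% − 24.18% gives a difference of -6.23 percentage points.

-6.23 percentage points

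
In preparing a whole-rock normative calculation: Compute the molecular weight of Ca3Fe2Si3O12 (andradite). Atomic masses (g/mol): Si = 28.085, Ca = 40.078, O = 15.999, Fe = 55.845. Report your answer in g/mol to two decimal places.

508.17 g/mol

M = 3(40.078) + 2(55.845) + 3(28.085) + 12(15.999)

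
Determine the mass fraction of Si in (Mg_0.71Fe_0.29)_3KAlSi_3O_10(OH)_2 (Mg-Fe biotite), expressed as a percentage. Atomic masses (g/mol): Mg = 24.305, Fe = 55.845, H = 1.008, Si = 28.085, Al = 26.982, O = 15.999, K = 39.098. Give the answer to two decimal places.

18.95 wt%

Formula mass = 2.13×24.305 + 0.87×55.845 + 1×39.098 + 1×26.982 + 3×28.085 + 12×15.999 + 2×1.008 = 444.694 g/mol, of which 84.255 g is Si.
So Si makes up 84.255/444.694 = 0.1895 of the mass, i.e. 18.95%.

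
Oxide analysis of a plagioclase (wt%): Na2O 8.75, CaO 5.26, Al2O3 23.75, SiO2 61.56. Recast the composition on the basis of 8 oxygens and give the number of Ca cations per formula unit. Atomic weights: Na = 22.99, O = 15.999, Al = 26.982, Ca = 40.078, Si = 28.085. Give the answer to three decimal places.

8.75 wt% Na2O ÷ 61.979 g/mol = 0.14118 mol, giving 0.28236 Na and 0.14118 O.
5.26 wt% CaO ÷ 56.077 g/mol = 0.09380 mol, giving 0.09380 Ca and 0.09380 O.
23.75 wt% Al2O3 ÷ 101.961 g/mol = 0.23293 mol, giving 0.46586 Al and 0.69879 O.
61.56 wt% SiO2 ÷ 60.083 g/mol = 1.02458 mol, giving 1.02458 Si and 2.04916 O.
Oxygen sums to 2.98293; scaling by 8/2.98293 = 2.68193 puts the formula on 8 O.
Ca: 0.09380 × 2.68193 = 0.252 atoms per formula unit.

0.252 Ca apfu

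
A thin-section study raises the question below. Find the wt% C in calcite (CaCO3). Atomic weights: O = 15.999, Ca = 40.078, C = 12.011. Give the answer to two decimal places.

Formula mass = 1*40.078 + 1*12.011 + 3*15.999 = 100.086 g/mol, of which 12.011 g is C.
So C makes up 12.011/100.086 = 0.1200 of the mass, i.e. 12.00%.

12.00 mass %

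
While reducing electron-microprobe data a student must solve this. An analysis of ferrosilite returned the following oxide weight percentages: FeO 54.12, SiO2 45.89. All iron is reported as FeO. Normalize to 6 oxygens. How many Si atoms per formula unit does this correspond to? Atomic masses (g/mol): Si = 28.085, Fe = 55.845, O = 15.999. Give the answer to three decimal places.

FeO (M=71.844): mol = 0.75330; Fe = 0.75330, O = 0.75330.
SiO2 (M=60.083): mol = 0.76378; Si = 0.76378, O = 1.52756.
ΣO = 2.28086; factor = 6/ΣO = 2.63059.
Si apfu = 0.76378 × 2.63059 = 2.009.

2.009 Si apfu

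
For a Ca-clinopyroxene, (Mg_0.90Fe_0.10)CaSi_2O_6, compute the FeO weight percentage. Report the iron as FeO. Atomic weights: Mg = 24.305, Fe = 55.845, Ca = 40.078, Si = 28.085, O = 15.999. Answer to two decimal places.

Molar mass of (Mg_0.90Fe_0.10)CaSi_2O_6 = 0.90*24.305 + 0.10*55.845 + 1*40.078 + 2*28.085 + 6*15.999 = 219.701 g/mol.
Each formula unit contains 0.10 Fe, equivalent to 0.10/1 = 0.1000 mol FeO.
M(FeO) = 1×55.845 + 1×15.999 = 71.844 g/mol.
Mass of FeO per formula unit = 0.1000 × 71.844 = 7.184 g.
FeO wt% = 7.184 / 219.701 × 100 = 3.27%.

3.27 wt%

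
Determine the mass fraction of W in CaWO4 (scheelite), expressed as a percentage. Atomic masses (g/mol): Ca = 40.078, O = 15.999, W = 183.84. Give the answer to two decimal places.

Molar mass of CaWO4: 1*40.078 + 1*183.84 + 4*15.999 = 287.914 g/mol.
Mass of W per formula unit: 1 × 183.84 = 183.840 g.
Weight fraction W = 183.840 / 287.914 = 0.6385.

63.85 weight percent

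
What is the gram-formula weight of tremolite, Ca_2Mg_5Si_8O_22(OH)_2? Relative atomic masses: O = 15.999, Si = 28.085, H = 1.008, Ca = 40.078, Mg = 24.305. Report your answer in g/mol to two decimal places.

M = 2(40.078) + 5(24.305) + 8(28.085) + 24(15.999) + 2(1.008)

812.35 g/mol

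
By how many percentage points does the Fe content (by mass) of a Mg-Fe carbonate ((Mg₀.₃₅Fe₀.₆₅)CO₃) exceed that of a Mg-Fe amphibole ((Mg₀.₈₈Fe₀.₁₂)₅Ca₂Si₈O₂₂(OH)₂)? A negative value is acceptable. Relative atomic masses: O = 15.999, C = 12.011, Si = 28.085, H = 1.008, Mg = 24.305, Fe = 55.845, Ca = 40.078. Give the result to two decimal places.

30.60 percentage points

Fe in (Mg₀.₃₅Fe₀.₆₅)CO₃: molar mass 104.814 g/mol; 0.65×55.845 = 36.299 g → 34.63 wt%.
Fe in (Mg₀.₈₈Fe₀.₁₂)₅Ca₂Si₈O₂₂(OH)₂: molar mass 831.277 g/mol; 0.60×55.845 = 33.507 g → 4.03 wt%.
Difference = 34.63 − 4.03 = 30.60 percentage points.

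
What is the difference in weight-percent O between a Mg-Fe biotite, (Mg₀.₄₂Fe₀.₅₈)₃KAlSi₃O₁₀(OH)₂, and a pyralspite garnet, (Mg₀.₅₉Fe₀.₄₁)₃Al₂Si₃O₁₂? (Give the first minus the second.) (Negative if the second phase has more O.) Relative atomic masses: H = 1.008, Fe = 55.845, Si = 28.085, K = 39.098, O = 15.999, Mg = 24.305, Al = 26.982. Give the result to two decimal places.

-2.78 percentage points

M((Mg₀.₄₂Fe₀.₅₈)₃KAlSi₃O₁₀(OH)₂) = 472.134 g/mol, so wt% O = 191.988/472.134 × 100 = 40.66%.
M((Mg₀.₅₉Fe₀.₄₁)₃Al₂Si₃O₁₂) = 441.916 g/mol, so wt% O = 191.988/441.916 × 100 = 43.44%.
40.66 − 43.44 = -2.78 pp.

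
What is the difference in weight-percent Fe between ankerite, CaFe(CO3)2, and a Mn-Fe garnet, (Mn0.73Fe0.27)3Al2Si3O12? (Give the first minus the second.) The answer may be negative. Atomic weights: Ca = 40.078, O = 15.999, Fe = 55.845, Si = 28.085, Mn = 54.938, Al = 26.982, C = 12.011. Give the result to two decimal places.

Fe in CaFe(CO3)2: molar mass 215.939 g/mol; 1×55.845 = 55.845 g → 25.86 wt%.
Fe in (Mn0.73Fe0.27)3Al2Si3O12: molar mass 495.756 g/mol; 0.81×55.845 = 45.234 g → 9.12 wt%.
Difference = 25.86 − 9.12 = 16.74 percentage points.

16.74 percentage points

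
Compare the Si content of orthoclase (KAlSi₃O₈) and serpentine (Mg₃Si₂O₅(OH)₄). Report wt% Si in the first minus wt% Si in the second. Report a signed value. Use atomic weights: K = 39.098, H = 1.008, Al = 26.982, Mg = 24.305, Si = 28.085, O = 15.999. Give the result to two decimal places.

Si in KAlSi₃O₈: molar mass 278.327 g/mol; 3×28.085 = 84.255 g → 30.27 wt%.
Si in Mg₃Si₂O₅(OH)₄: molar mass 277.108 g/mol; 2×28.085 = 56.170 g → 20.27 wt%.
Difference = 30.27 − 20.27 = 10.00 percentage points.

10.00 percentage points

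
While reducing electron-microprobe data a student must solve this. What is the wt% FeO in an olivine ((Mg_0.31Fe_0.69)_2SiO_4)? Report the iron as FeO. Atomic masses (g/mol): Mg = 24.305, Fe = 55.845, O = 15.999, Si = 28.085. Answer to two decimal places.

Formula mass = 184.216 g/mol.
1.38 Fe → 1.3800 mol FeO per formula unit; M(FeO) = 71.844, so FeO mass = 99.145 g.
99.145/184.216 × 100 = 53.82 wt%.

53.82 wt%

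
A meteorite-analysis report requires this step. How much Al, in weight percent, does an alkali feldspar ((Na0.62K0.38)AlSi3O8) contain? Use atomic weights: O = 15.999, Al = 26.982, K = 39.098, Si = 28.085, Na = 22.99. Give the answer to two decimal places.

10.06 weight percent

Molar mass of (Na0.62K0.38)AlSi3O8: 0.62*22.99 + 0.38*39.098 + 1*26.982 + 3*28.085 + 8*15.999 = 268.340 g/mol.
Mass of Al per formula unit: 1 × 26.982 = 26.982 g.
Weight fraction Al = 26.982 / 268.340 = 0.1006.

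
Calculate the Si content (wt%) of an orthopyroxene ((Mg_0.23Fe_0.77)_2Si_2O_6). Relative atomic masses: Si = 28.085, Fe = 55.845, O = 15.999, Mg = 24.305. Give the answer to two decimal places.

22.53 wt%

Molar mass of (Mg_0.23Fe_0.77)_2Si_2O_6: 0.46·24.305 + 1.54·55.845 + 2·28.085 + 6·15.999 = 249.346 g/mol.
Mass of Si per formula unit: 2 × 28.085 = 56.170 g.
Weight fraction Si = 56.170 / 249.346 = 0.2253.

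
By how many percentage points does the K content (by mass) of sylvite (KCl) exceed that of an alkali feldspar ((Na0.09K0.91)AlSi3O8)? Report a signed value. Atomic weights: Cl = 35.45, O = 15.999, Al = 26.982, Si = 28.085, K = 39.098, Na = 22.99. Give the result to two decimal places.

K in KCl: molar mass 74.548 g/mol; 1×39.098 = 39.098 g → 52.45 wt%.
K in (Na0.09K0.91)AlSi3O8: molar mass 276.877 g/mol; 0.91×39.098 = 35.579 g → 12.85 wt%.
Difference = 52.45 − 12.85 = 39.60 percentage points.

39.60 percentage points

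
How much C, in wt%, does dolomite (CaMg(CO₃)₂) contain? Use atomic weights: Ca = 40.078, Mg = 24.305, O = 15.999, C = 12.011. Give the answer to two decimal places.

M(CaMg(CO₃)₂) = 184.399 g/mol.
C contributes 2 × 12.011 = 24.022 g per mole.
24.022/184.399 = 0.1303 → 13.03%.

13.03 wt%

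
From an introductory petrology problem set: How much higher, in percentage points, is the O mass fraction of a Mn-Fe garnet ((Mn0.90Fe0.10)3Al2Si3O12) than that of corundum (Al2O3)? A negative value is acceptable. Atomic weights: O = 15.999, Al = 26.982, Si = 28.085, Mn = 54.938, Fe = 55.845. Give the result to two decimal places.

O in (Mn0.90Fe0.10)3Al2Si3O12: molar mass 495.293 g/mol; 12×15.999 = 191.988 g → 38.76 wt%.
O in Al2O3: molar mass 101.961 g/mol; 3×15.999 = 47.997 g → 47.07 wt%.
Difference = 38.76 − 47.07 = -8.31 percentage points.

-8.31 percentage points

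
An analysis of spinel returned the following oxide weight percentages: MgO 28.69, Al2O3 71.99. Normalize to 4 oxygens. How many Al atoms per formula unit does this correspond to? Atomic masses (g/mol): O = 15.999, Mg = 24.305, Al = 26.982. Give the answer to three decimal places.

28.69 wt% MgO ÷ 40.304 g/mol = 0.71184 mol, giving 0.71184 Mg and 0.71184 O.
71.99 wt% Al2O3 ÷ 101.961 g/mol = 0.70605 mol, giving 1.41210 Al and 2.11815 O.
Oxygen sums to 2.82999; scaling by 4/2.82999 = 1.41343 puts the formula on 4 O.
Al: 1.41210 × 1.41343 = 1.996 atoms per formula unit.

1.996 Al apfu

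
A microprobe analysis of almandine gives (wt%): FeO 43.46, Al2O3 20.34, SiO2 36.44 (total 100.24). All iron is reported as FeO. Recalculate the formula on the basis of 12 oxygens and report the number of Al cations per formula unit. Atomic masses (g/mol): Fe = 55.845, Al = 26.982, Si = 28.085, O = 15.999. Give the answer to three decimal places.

1.981 Al apfu

43.46 wt% FeO ÷ 71.844 g/mol = 0.60492 mol, giving 0.60492 Fe and 0.60492 O.
20.34 wt% Al2O3 ÷ 101.961 g/mol = 0.19949 mol, giving 0.39898 Al and 0.59847 O.
36.44 wt% SiO2 ÷ 60.083 g/mol = 0.60649 mol, giving 0.60649 Si and 1.21298 O.
Oxygen sums to 2.41637; scaling by 12/2.41637 = 4.96613 puts the formula on 12 O.
Al: 0.39898 × 4.96613 = 1.981 atoms per formula unit.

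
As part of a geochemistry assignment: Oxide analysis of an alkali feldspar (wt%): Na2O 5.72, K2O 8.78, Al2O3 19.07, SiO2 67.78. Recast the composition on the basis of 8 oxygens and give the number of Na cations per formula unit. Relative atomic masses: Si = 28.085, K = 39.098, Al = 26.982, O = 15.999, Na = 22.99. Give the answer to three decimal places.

Na2O: 5.72/61.979 = 0.09229 mol → 0.18458 mol Na, 0.09229 mol O.
K2O: 8.78/94.195 = 0.09321 mol → 0.18642 mol K, 0.09321 mol O.
Al2O3: 19.07/101.961 = 0.18703 mol → 0.37406 mol Al, 0.56109 mol O.
SiO2: 67.78/60.083 = 1.12811 mol → 1.12811 mol Si, 2.25622 mol O.
Total oxygen = 3.00281 mol. Normalization factor = 8/3.00281 = 2.66417.
Na per 8 O = 0.18458 × 2.66417 = 0.492.

0.492 Na apfu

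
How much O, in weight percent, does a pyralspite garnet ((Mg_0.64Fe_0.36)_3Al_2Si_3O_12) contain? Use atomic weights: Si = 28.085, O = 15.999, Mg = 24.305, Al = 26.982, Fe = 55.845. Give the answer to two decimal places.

M((Mg_0.64Fe_0.36)_3Al_2Si_3O_12) = 437.185 g/mol.
O contributes 12 × 15.999 = 191.988 g per mole.
191.988/437.185 = 0.4391 → 43.91%.

43.91 weight percent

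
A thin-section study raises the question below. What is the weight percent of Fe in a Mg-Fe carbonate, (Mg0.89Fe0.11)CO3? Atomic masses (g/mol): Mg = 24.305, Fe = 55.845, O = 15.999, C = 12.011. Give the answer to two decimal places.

Formula mass = 0.89×24.305 + 0.11×55.845 + 1×12.011 + 3×15.999 = 87.782 g/mol, of which 6.143 g is Fe.
So Fe makes up 6.143/87.782 = 0.0700 of the mass, i.e. 7.00%.

7.00 weight percent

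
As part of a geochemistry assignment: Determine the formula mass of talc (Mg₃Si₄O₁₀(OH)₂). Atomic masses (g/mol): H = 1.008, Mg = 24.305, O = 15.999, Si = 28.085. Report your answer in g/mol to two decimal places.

379.26 g/mol

M = 3*24.305 + 4*28.085 + 12*15.999 + 2*1.008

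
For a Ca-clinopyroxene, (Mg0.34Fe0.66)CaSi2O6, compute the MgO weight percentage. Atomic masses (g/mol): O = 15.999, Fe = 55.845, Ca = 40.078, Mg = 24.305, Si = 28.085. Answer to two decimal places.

Molar mass of (Mg0.34Fe0.66)CaSi2O6 = 0.34×24.305 + 0.66×55.845 + 1×40.078 + 2×28.085 + 6×15.999 = 237.363 g/mol.
Each formula unit contains 0.34 Mg, equivalent to 0.34/1 = 0.3400 mol MgO.
M(MgO) = 1×24.305 + 1×15.999 = 40.304 g/mol.
Mass of MgO per formula unit = 0.3400 × 40.304 = 13.703 g.
MgO wt% = 13.703 / 237.363 × 100 = 5.77%.

5.77 wt%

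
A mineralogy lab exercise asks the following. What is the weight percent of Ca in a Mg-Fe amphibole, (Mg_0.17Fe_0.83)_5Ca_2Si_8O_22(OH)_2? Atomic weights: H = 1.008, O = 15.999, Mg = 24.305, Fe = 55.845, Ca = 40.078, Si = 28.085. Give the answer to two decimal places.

Molar mass of (Mg_0.17Fe_0.83)_5Ca_2Si_8O_22(OH)_2: 0.85*24.305 + 4.15*55.845 + 2*40.078 + 8*28.085 + 24*15.999 + 2*1.008 = 943.244 g/mol.
Mass of Ca per formula unit: 2 × 40.078 = 80.156 g.
Weight fraction Ca = 80.156 / 943.244 = 0.0850.

8.50 weight percent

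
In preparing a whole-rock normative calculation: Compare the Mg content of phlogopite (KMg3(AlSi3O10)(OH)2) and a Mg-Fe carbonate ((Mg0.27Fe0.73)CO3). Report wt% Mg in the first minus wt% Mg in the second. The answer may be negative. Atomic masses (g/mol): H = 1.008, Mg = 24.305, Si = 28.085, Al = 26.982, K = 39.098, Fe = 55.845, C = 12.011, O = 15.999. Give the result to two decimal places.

Mg in KMg3(AlSi3O10)(OH)2: molar mass 417.254 g/mol; 3×24.305 = 72.915 g → 17.47 wt%.
Mg in (Mg0.27Fe0.73)CO3: molar mass 107.337 g/mol; 0.27×24.305 = 6.562 g → 6.11 wt%.
Difference = 17.47 − 6.11 = 11.36 percentage points.

11.36 percentage points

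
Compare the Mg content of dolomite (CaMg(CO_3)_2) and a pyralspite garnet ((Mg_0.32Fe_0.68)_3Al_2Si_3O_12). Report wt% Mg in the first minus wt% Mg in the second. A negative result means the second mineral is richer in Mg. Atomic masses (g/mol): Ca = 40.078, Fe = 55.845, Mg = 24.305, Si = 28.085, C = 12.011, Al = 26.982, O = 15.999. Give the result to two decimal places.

First mineral: 24.305 g Mg in 184.399 g formula = 13.18 wt% Mg.
Second mineral: 23.333 g Mg in 467.464 g formula = 4.99 wt% Mg.
13.18% − 4.99% gives a difference of 8.19 percentage points.

8.19 percentage points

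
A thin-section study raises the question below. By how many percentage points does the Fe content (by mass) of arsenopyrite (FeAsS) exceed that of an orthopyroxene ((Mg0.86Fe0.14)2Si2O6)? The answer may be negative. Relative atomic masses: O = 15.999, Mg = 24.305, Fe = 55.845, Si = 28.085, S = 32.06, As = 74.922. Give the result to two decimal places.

26.84 percentage points

First mineral: 55.845 g Fe in 162.827 g formula = 34.30 wt% Fe.
Second mineral: 15.637 g Fe in 209.605 g formula = 7.46 wt% Fe.
34.30% − 7.46% gives a difference of 26.84 percentage points.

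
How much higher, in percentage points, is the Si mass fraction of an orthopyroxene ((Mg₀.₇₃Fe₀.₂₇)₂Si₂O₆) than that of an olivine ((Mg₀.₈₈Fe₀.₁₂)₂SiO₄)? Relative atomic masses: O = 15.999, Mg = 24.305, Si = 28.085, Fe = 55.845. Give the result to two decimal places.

First mineral: 56.170 g Si in 217.806 g formula = 25.79 wt% Si.
Second mineral: 28.085 g Si in 148.261 g formula = 18.94 wt% Si.
25.79% − 18.94% gives a difference of 6.85 percentage points.

6.85 percentage points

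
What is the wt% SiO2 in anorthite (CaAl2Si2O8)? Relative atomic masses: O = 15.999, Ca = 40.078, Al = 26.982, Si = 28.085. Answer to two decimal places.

M(CaAl2Si2O8) = 278.204 g/mol; M(SiO2) = 60.083 g/mol.
Moles SiO2 per formula unit = 2 Si ÷ 1 = 2.0000.
SiO2 fraction = (2.0000 × 60.083) / 278.204 = 120.166/278.204 = 0.4319.

43.19 wt%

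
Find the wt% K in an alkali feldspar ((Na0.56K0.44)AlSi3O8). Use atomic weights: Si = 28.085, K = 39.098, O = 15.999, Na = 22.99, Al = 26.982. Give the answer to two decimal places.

Formula mass = 0.56·22.99 + 0.44·39.098 + 1·26.982 + 3·28.085 + 8·15.999 = 269.307 g/mol, of which 17.203 g is K.
So K makes up 17.203/269.307 = 0.0639 of the mass, i.e. 6.39%.

6.39 wt%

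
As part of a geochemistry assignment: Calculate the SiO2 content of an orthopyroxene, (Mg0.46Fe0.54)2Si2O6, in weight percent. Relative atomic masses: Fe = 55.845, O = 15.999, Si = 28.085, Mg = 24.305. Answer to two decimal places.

51.17 wt%

M((Mg0.46Fe0.54)2Si2O6) = 234.837 g/mol; M(SiO2) = 60.083 g/mol.
Moles SiO2 per formula unit = 2 Si ÷ 1 = 2.0000.
SiO2 fraction = (2.0000 × 60.083) / 234.837 = 120.166/234.837 = 0.5117.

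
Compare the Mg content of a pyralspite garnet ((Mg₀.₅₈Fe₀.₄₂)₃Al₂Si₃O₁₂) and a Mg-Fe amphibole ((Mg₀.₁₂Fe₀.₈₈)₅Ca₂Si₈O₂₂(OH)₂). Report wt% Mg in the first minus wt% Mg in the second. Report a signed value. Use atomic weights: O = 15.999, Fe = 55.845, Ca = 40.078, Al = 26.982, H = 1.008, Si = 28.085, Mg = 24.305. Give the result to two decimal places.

First mineral: 42.291 g Mg in 442.862 g formula = 9.55 wt% Mg.
Second mineral: 14.583 g Mg in 951.129 g formula = 1.53 wt% Mg.
9.55% − 1.53% gives a difference of 8.02 percentage points.

8.02 percentage points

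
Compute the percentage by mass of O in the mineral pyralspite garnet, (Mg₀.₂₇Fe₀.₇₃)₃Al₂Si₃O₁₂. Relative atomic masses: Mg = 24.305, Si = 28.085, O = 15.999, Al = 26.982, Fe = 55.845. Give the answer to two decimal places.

40.66 weight percent

M((Mg₀.₂₇Fe₀.₇₃)₃Al₂Si₃O₁₂) = 472.195 g/mol.
O contributes 12 × 15.999 = 191.988 g per mole.
191.988/472.195 = 0.4066 → 40.66%.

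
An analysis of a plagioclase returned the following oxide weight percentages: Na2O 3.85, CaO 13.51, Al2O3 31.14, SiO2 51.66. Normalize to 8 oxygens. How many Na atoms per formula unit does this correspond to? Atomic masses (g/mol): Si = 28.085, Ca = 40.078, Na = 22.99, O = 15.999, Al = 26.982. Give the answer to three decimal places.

3.85 wt% Na2O ÷ 61.979 g/mol = 0.06212 mol, giving 0.12424 Na and 0.06212 O.
13.51 wt% CaO ÷ 56.077 g/mol = 0.24092 mol, giving 0.24092 Ca and 0.24092 O.
31.14 wt% Al2O3 ÷ 101.961 g/mol = 0.30541 mol, giving 0.61082 Al and 0.91623 O.
51.66 wt% SiO2 ÷ 60.083 g/mol = 0.85981 mol, giving 0.85981 Si and 1.71962 O.
Oxygen sums to 2.93889; scaling by 8/2.93889 = 2.72212 puts the formula on 8 O.
Na: 0.12424 × 2.72212 = 0.338 atoms per formula unit.

0.338 Na apfu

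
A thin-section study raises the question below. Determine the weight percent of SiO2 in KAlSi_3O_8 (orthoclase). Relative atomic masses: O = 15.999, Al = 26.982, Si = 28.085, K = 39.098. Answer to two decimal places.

Formula mass = 278.327 g/mol.
3 Si → 3.0000 mol SiO2 per formula unit; M(SiO2) = 60.083, so SiO2 mass = 180.249 g.
180.249/278.327 × 100 = 64.76 wt%.

64.76 wt%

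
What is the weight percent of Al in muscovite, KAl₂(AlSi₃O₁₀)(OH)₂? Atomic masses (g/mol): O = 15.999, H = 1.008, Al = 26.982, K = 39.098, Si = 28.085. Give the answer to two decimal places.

20.32 mass %

Formula mass = 1*39.098 + 3*26.982 + 3*28.085 + 12*15.999 + 2*1.008 = 398.303 g/mol, of which 80.946 g is Al.
So Al makes up 80.946/398.303 = 0.2032 of the mass, i.e. 20.32%.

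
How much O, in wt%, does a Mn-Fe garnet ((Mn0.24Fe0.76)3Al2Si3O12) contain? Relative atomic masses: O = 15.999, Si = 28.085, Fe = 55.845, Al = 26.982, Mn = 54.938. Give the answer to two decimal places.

38.62 wt%

Formula mass = 0.72·54.938 + 2.28·55.845 + 2·26.982 + 3·28.085 + 12·15.999 = 497.089 g/mol, of which 191.988 g is O.
So O makes up 191.988/497.089 = 0.3862 of the mass, i.e. 38.62%.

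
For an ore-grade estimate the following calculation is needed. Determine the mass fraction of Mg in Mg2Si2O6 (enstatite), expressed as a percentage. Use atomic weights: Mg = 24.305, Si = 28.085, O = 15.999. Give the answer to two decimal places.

Molar mass of Mg2Si2O6: 2*24.305 + 2*28.085 + 6*15.999 = 200.774 g/mol.
Mass of Mg per formula unit: 2 × 24.305 = 48.610 g.
Weight fraction Mg = 48.610 / 200.774 = 0.2421.

24.21 weight percent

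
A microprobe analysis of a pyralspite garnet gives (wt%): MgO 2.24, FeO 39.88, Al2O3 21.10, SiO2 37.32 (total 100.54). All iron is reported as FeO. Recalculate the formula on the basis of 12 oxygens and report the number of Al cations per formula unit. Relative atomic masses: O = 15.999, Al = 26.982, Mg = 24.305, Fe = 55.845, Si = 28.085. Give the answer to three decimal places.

MgO (M=40.304): mol = 0.05558; Mg = 0.05558, O = 0.05558.
FeO (M=71.844): mol = 0.55509; Fe = 0.55509, O = 0.55509.
Al2O3 (M=101.961): mol = 0.20694; Al = 0.41388, O = 0.62082.
SiO2 (M=60.083): mol = 0.62114; Si = 0.62114, O = 1.24228.
ΣO = 2.47377; factor = 12/ΣO = 4.85090.
Al apfu = 0.41388 × 4.85090 = 2.008.

2.008 Al apfu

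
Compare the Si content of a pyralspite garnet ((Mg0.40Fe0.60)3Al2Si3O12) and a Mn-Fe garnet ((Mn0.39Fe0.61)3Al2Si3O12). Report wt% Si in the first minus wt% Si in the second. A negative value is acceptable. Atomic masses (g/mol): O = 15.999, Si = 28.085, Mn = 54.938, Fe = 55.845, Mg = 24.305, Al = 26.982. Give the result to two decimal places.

1.36 percentage points

First mineral: 84.255 g Si in 459.894 g formula = 18.32 wt% Si.
Second mineral: 84.255 g Si in 496.681 g formula = 16.96 wt% Si.
18.32% − 16.96% gives a difference of 1.36 percentage points.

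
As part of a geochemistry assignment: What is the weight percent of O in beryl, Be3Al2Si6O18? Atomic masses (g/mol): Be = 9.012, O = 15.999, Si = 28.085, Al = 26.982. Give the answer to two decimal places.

M(Be3Al2Si6O18) = 537.492 g/mol.
O contributes 18 × 15.999 = 287.982 g per mole.
287.982/537.492 = 0.5358 → 53.58%.

53.58 wt%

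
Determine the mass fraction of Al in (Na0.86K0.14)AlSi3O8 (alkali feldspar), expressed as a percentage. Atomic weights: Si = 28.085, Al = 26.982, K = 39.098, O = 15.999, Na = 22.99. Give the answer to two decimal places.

Formula mass = 0.86×22.99 + 0.14×39.098 + 1×26.982 + 3×28.085 + 8×15.999 = 264.474 g/mol, of which 26.982 g is Al.
So Al makes up 26.982/264.474 = 0.1020 of the mass, i.e. 10.20%.

10.20 mass %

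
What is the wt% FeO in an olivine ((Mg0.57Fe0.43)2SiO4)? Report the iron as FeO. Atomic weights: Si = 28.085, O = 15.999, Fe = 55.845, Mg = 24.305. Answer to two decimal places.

36.82 wt%

M((Mg0.57Fe0.43)2SiO4) = 167.815 g/mol; M(FeO) = 71.844 g/mol.
Moles FeO per formula unit = 0.86 Fe ÷ 1 = 0.8600.
FeO fraction = (0.8600 × 71.844) / 167.815 = 61.786/167.815 = 0.3682.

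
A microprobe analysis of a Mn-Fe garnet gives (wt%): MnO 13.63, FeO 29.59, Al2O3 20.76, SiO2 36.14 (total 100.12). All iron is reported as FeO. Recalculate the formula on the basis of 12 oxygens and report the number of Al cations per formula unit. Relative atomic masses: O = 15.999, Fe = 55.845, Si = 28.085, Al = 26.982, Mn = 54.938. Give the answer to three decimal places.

MnO: 13.63/70.937 = 0.19214 mol → 0.19214 mol Mn, 0.19214 mol O.
FeO: 29.59/71.844 = 0.41186 mol → 0.41186 mol Fe, 0.41186 mol O.
Al2O3: 20.76/101.961 = 0.20361 mol → 0.40722 mol Al, 0.61083 mol O.
SiO2: 36.14/60.083 = 0.60150 mol → 0.60150 mol Si, 1.20300 mol O.
Total oxygen = 2.41783 mol. Normalization factor = 12/2.41783 = 4.96313.
Al per 12 O = 0.40722 × 4.96313 = 2.021.

2.021 Al apfu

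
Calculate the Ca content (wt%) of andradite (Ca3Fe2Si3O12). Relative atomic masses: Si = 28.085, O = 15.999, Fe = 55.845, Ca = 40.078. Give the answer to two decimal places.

M(Ca3Fe2Si3O12) = 508.167 g/mol.
Ca contributes 3 × 40.078 = 120.234 g per mole.
120.234/508.167 = 0.2366 → 23.66%.

23.66 wt%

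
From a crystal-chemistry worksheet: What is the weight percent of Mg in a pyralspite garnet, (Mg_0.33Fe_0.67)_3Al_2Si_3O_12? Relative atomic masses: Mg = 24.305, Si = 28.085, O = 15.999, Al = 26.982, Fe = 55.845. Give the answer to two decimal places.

5.16 wt%

Formula mass = 0.99·24.305 + 2.01·55.845 + 2·26.982 + 3·28.085 + 12·15.999 = 466.517 g/mol, of which 24.062 g is Mg.
So Mg makes up 24.062/466.517 = 0.0516 of the mass, i.e. 5.16%.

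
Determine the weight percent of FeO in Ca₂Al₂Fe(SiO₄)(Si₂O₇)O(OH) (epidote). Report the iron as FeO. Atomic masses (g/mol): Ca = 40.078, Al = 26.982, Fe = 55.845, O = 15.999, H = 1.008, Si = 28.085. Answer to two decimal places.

Molar mass of Ca₂Al₂Fe(SiO₄)(Si₂O₇)O(OH) = 2×40.078 + 2×26.982 + 1×55.845 + 3×28.085 + 13×15.999 + 1×1.008 = 483.215 g/mol.
Each formula unit contains 1 Fe, equivalent to 1/1 = 1.0000 mol FeO.
M(FeO) = 1×55.845 + 1×15.999 = 71.844 g/mol.
Mass of FeO per formula unit = 1.0000 × 71.844 = 71.844 g.
FeO wt% = 71.844 / 483.215 × 100 = 14.87%.

14.87 wt%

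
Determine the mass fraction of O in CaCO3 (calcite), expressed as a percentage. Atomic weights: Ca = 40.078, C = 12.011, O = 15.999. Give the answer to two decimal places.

47.96 weight percent

Formula mass = 1×40.078 + 1×12.011 + 3×15.999 = 100.086 g/mol, of which 47.997 g is O.
So O makes up 47.997/100.086 = 0.4796 of the mass, i.e. 47.96%.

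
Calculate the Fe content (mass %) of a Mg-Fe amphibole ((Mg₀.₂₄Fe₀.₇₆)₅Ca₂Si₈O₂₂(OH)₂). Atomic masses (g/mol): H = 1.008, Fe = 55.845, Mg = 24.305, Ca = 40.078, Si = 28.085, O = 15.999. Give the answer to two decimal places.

22.76 mass %

Formula mass = 1.20*24.305 + 3.80*55.845 + 2*40.078 + 8*28.085 + 24*15.999 + 2*1.008 = 932.205 g/mol, of which 212.211 g is Fe.
So Fe makes up 212.211/932.205 = 0.2276 of the mass, i.e. 22.76%.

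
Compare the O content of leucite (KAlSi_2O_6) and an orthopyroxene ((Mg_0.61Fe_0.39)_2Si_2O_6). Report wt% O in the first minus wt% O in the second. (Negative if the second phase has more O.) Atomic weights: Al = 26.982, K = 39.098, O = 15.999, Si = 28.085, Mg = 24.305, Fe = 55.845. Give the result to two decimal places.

First mineral: 95.994 g O in 218.244 g formula = 43.98 wt% O.
Second mineral: 95.994 g O in 225.375 g formula = 42.59 wt% O.
43.98% − 42.59% gives a difference of 1.39 percentage points.

1.39 percentage points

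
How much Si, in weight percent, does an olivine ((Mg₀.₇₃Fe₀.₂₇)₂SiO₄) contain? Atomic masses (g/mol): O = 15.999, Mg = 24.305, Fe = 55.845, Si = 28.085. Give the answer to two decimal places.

Formula mass = 1.46×24.305 + 0.54×55.845 + 1×28.085 + 4×15.999 = 157.723 g/mol, of which 28.085 g is Si.
So Si makes up 28.085/157.723 = 0.1781 of the mass, i.e. 17.81%.

17.81 weight percent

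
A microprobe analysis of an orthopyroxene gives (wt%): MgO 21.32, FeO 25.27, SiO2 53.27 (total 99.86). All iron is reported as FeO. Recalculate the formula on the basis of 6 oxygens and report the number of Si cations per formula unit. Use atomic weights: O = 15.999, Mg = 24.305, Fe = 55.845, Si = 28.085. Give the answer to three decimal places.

21.32 wt% MgO ÷ 40.304 g/mol = 0.52898 mol, giving 0.52898 Mg and 0.52898 O.
25.27 wt% FeO ÷ 71.844 g/mol = 0.35173 mol, giving 0.35173 Fe and 0.35173 O.
53.27 wt% SiO2 ÷ 60.083 g/mol = 0.88661 mol, giving 0.88661 Si and 1.77322 O.
Oxygen sums to 2.65393; scaling by 6/2.65393 = 2.26080 puts the formula on 6 O.
Si: 0.88661 × 2.26080 = 2.004 atoms per formula unit.

2.004 Si apfu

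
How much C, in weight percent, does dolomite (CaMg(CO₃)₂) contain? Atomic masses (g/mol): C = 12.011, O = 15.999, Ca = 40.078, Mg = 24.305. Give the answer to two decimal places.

M(CaMg(CO₃)₂) = 184.399 g/mol.
C contributes 2 × 12.011 = 24.022 g per mole.
24.022/184.399 = 0.1303 → 13.03%.

13.03 weight percent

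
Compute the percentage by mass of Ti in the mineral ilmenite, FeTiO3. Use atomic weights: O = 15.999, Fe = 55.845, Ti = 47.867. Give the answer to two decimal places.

M(FeTiO3) = 151.709 g/mol.
Ti contributes 1 × 47.867 = 47.867 g per mole.
47.867/151.709 = 0.3155 → 31.55%.

31.55 weight percent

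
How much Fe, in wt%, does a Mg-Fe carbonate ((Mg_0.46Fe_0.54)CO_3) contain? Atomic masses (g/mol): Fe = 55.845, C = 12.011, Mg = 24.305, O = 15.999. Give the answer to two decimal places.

29.76 wt%

M((Mg_0.46Fe_0.54)CO_3) = 101.345 g/mol.
Fe contributes 0.54 × 55.845 = 30.156 g per mole.
30.156/101.345 = 0.2976 → 29.76%.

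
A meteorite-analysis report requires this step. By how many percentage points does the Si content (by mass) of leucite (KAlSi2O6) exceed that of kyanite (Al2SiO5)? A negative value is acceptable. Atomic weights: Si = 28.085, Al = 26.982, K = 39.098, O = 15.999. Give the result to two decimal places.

Si in KAlSi2O6: molar mass 218.244 g/mol; 2×28.085 = 56.170 g → 25.74 wt%.
Si in Al2SiO5: molar mass 162.044 g/mol; 1×28.085 = 28.085 g → 17.33 wt%.
Difference = 25.74 − 17.33 = 8.41 percentage points.

8.41 percentage points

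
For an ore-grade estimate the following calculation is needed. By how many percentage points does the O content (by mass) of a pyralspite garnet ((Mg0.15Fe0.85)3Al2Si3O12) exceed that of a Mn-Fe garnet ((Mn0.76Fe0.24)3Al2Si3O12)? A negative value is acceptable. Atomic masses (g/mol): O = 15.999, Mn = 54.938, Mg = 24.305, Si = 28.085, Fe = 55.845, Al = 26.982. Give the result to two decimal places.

First mineral: 191.988 g O in 483.549 g formula = 39.70 wt% O.
Second mineral: 191.988 g O in 495.674 g formula = 38.73 wt% O.
39.70% − 38.73% gives a difference of 0.97 percentage points.

0.97 percentage points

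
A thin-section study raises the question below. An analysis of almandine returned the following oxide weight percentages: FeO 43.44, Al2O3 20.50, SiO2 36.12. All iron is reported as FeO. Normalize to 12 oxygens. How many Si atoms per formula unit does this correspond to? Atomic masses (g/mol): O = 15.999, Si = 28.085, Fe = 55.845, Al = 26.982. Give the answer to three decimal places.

FeO: 43.44/71.844 = 0.60464 mol → 0.60464 mol Fe, 0.60464 mol O.
Al2O3: 20.50/101.961 = 0.20106 mol → 0.40212 mol Al, 0.60318 mol O.
SiO2: 36.12/60.083 = 0.60117 mol → 0.60117 mol Si, 1.20234 mol O.
Total oxygen = 2.41016 mol. Normalization factor = 12/2.41016 = 4.97892.
Si per 12 O = 0.60117 × 4.97892 = 2.993.

2.993 Si apfu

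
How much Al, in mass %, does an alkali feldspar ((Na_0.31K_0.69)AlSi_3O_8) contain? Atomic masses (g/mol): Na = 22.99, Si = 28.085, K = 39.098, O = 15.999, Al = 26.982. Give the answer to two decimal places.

Formula mass = 0.31·22.99 + 0.69·39.098 + 1·26.982 + 3·28.085 + 8·15.999 = 273.334 g/mol, of which 26.982 g is Al.
So Al makes up 26.982/273.334 = 0.0987 of the mass, i.e. 9.87%.

9.87 mass %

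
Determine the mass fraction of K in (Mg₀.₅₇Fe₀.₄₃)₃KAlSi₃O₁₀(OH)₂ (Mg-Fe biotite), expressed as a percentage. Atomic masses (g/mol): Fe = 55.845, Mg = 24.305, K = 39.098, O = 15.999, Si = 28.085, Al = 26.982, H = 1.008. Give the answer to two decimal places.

Molar mass of (Mg₀.₅₇Fe₀.₄₃)₃KAlSi₃O₁₀(OH)₂: 1.71*24.305 + 1.29*55.845 + 1*39.098 + 1*26.982 + 3*28.085 + 12*15.999 + 2*1.008 = 457.941 g/mol.
Mass of K per formula unit: 1 × 39.098 = 39.098 g.
Weight fraction K = 39.098 / 457.941 = 0.0854.

8.54 mass %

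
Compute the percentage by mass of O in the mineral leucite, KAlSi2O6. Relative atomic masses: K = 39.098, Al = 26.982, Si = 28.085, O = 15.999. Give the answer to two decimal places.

M(KAlSi2O6) = 218.244 g/mol.
O contributes 6 × 15.999 = 95.994 g per mole.
95.994/218.244 = 0.4398 → 43.98%.

43.98 wt%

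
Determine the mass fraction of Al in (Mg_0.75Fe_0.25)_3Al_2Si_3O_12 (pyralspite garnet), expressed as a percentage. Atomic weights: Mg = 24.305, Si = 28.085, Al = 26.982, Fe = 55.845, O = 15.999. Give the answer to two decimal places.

12.64 weight percent

M((Mg_0.75Fe_0.25)_3Al_2Si_3O_12) = 426.777 g/mol.
Al contributes 2 × 26.982 = 53.964 g per mole.
53.964/426.777 = 0.1264 → 12.64%.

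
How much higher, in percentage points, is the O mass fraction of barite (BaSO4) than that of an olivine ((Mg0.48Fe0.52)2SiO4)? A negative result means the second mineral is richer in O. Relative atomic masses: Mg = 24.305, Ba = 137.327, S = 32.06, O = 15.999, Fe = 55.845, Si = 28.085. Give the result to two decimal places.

O in BaSO4: molar mass 233.383 g/mol; 4×15.999 = 63.996 g → 27.42 wt%.
O in (Mg0.48Fe0.52)2SiO4: molar mass 173.493 g/mol; 4×15.999 = 63.996 g → 36.89 wt%.
Difference = 27.42 − 36.89 = -9.47 percentage points.

-9.47 percentage points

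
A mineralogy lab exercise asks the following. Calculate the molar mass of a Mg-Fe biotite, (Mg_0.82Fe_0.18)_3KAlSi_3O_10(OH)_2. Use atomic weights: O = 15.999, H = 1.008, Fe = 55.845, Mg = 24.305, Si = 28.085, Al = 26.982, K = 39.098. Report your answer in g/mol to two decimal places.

434.29 g/mol

Mg: 2.46 × 24.305 = 59.7903
Fe: 0.54 × 55.845 = 30.1563
K: 1 × 39.098 = 39.0980
Al: 1 × 26.982 = 26.9820
Si: 3 × 28.085 = 84.2550
O: 12 × 15.999 = 191.9880
H: 2 × 1.008 = 2.0160
Summing the contributions gives the formula mass.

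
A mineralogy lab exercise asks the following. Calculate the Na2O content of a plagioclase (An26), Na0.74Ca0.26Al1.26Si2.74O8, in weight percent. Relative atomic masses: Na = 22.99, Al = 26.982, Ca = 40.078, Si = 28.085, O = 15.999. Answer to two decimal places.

8.61 wt%

Molar mass of Na0.74Ca0.26Al1.26Si2.74O8 = 0.74×22.99 + 0.26×40.078 + 1.26×26.982 + 2.74×28.085 + 8×15.999 = 266.375 g/mol.
Each formula unit contains 0.74 Na, equivalent to 0.74/2 = 0.3700 mol Na2O.
M(Na2O) = 2×22.99 + 1×15.999 = 61.979 g/mol.
Mass of Na2O per formula unit = 0.3700 × 61.979 = 22.932 g.
Na2O wt% = 22.932 / 266.375 × 100 = 8.61%.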